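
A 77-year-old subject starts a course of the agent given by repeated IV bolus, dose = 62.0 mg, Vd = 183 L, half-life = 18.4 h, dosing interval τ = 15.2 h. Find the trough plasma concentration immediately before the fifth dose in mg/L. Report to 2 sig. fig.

C₀ per dose = Dose / Vd = 62.0 / 183 = 0.3388 mg/L
k = ln2 / t½ = 0.693147 / 18.4 = 0.03767 h⁻¹
Fraction remaining after one interval: r = e^(−kτ) = e^(−0.03767 × 15.2) = 0.5641
Before dose 5, 4 doses have been given (aged 1τ, 2τ, 3τ, 4τ).
C_trough = C₀ × (r + r² + … + r^4) = C₀ × r(1−r^4)/(1−r)
        = 0.3388 × 0.5641 × (1 − 0.1013) / (1 − 0.5641) = 0.3940 mg/L

0.39 mg/L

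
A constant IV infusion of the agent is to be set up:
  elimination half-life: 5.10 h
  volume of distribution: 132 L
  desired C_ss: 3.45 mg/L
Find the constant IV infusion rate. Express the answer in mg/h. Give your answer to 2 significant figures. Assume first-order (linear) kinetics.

62 mg/h

k = ln2 / t½ = 0.693147 / 5.10 = 0.1359 h⁻¹
CL = k × Vd = 0.1359 × 132 = 17.94 L/h
At steady state, infusion rate R₀ = Css × CL = 3.45 × 17.94 = 61.89 mg/h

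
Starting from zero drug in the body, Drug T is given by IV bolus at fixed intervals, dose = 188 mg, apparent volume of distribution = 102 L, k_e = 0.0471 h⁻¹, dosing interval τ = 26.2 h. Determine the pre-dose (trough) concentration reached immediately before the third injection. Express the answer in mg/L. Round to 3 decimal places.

C₀ per dose = Dose / Vd = 188 / 102 = 1.843 mg/L
Fraction remaining after one interval: r = e^(−kτ) = e^(−0.04710 × 26.2) = 0.2911
Before dose 3, 2 doses have been given (aged 1τ, 2τ).
C_trough = C₀ × (r + r²) = 1.843 × (0.2911 + 0.08474) = 0.6927 mg/L

0.693 mg/L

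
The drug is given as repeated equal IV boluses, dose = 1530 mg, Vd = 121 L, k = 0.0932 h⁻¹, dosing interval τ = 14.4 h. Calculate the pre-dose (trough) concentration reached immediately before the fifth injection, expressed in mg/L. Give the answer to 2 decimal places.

C₀ per dose = Dose / Vd = 1530 / 121 = 12.64 mg/L
Fraction remaining after one interval: r = e^(−kτ) = e^(−0.09320 × 14.4) = 0.2613
Before dose 5, 4 doses have been given (aged 1τ, 2τ, 3τ, 4τ).
C_trough = C₀ × (r + r² + … + r^4) = C₀ × r(1−r^4)/(1−r)
        = 12.64 × 0.2613 × (1 − 0.004662) / (1 − 0.2613) = 4.450 mg/L

4.45 mg/L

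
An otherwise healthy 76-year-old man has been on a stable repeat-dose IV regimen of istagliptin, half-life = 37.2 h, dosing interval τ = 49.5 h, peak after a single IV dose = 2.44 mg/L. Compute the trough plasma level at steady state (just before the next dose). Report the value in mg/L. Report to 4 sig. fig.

k = ln2 / t½ = 0.693147 / 37.2 = 0.01863 h⁻¹
e^(−kτ) = e^(−0.01863 × 49.5) = 0.3976
Accumulation ratio R = 1 / (1 − e^(−kτ)) = 1 / (1 − 0.3976) = 1.660
Steady-state trough = C₀ × R × e^(−kτ) = 2.44 × 1.660 × 0.3976 = 1.610 mg/L

1.610 mg/L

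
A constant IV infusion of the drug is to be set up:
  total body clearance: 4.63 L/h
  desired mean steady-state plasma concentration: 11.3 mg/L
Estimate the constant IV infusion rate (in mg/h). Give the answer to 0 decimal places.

52 mg/h

At steady state, infusion rate R₀ = Css × CL = 11.3 × 4.630 = 52.32 mg/h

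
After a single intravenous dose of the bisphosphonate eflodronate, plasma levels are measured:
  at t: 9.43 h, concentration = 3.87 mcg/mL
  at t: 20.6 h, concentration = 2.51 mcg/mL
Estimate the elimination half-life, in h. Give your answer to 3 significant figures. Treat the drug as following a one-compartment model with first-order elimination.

k = ln(C₁/C₂) / (t₂ − t₁) = ln(3.87/2.51) / (20.6 − 9.43)
  = 0.4330 / 11.17 = 0.03876 h⁻¹
t½ = ln2 / k = 0.693147 / 0.03876 = 17.88 h

17.9 h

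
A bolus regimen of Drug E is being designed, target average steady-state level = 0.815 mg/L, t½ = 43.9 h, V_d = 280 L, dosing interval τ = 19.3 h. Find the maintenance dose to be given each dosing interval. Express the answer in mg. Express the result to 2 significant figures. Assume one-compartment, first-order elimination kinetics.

k = ln2 / t½ = 0.693147 / 43.9 = 0.01579 h⁻¹
CL = k × Vd = 0.01579 × 280 = 4.421 L/h
At steady state, Dose/τ = Css × CL.
Dose = Css × CL × τ = 0.815 × 4.421 × 19.3 = 69.54 mg

70 mg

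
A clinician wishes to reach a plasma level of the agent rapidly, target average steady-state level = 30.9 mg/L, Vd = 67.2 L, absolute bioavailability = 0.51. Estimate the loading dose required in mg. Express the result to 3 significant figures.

4070 mg

LD = Css × Vd / F = 30.9 × 67.2 / 0.51 = 4072 mg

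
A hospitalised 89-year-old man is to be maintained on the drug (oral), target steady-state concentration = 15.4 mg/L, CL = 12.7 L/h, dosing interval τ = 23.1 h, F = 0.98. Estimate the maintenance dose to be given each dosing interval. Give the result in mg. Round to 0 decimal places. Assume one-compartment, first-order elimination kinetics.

4610 mg

At steady state, F × (Dose/τ) = Css × CL.
Dose = Css × CL × τ / F = 15.4 × 12.70 × 23.1 / 0.98 = 4610 mg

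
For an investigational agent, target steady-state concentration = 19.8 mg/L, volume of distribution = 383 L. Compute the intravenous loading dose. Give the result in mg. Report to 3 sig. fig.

7580 mg

LD = Css × Vd = 19.8 × 383 = 7583 mg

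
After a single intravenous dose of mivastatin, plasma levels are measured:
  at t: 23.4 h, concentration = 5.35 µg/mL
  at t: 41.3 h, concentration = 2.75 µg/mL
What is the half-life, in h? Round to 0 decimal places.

19 h

k = ln(C₁/C₂) / (t₂ − t₁) = ln(5.35/2.75) / (41.3 − 23.4)
  = 0.6655 / 17.90 = 0.03718 h⁻¹
t½ = ln2 / k = 0.693147 / 0.03718 = 18.64 h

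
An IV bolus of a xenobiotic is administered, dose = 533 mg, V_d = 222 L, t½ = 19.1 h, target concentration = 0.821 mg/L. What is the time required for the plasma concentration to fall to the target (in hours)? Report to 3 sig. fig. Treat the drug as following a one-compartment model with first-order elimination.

C₀ = Dose / Vd = 533.0 / 222 = 2.401 mg/L
k = ln2 / t½ = 0.693147 / 19.1 = 0.03629 h⁻¹
t = ln(C₀ / C) / k = ln(2.401 / 0.821) / 0.03629
  = ln(2.924) / 0.03629 = 1.073 / 0.03629 = 29.57 h

29.6 h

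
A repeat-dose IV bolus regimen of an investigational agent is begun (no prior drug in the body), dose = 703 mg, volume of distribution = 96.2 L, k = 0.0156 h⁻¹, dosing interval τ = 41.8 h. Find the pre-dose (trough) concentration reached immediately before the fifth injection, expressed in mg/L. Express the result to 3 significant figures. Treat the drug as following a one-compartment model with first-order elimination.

7.36 mg/L

C₀ per dose = Dose / Vd = 703 / 96.2 = 7.308 mg/L
Fraction remaining after one interval: r = e^(−kτ) = e^(−0.01560 × 41.8) = 0.5210
Before dose 5, 4 doses have been given (aged 1τ, 2τ, 3τ, 4τ).
C_trough = C₀ × (r + r² + … + r^4) = C₀ × r(1−r^4)/(1−r)
        = 7.308 × 0.5210 × (1 − 0.07368) / (1 − 0.5210) = 7.363 mg/L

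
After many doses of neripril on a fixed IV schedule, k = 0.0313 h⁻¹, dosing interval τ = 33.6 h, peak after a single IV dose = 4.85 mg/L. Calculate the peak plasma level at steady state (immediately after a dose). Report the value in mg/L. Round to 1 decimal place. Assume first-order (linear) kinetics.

7.5 mg/L

e^(−kτ) = e^(−0.03130 × 33.6) = 0.3494
Accumulation ratio R = 1 / (1 − e^(−kτ)) = 1 / (1 − 0.3494) = 1.537
Steady-state peak = C₀ × R = 4.85 × 1.537 = 7.454 mg/L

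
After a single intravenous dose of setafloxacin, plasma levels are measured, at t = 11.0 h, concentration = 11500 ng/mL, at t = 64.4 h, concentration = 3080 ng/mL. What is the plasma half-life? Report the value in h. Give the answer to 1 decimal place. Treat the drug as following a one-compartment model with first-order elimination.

k = ln(C₁/C₂) / (t₂ − t₁) = ln(11500/3080) / (64.4 − 11.0)
  = 1.317 / 53.40 = 0.02466 h⁻¹
t½ = ln2 / k = 0.693147 / 0.02466 = 28.11 h

28.1 h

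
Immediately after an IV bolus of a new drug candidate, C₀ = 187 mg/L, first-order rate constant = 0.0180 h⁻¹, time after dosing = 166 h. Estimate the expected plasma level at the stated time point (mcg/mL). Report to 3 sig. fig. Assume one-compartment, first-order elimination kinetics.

9.42 mcg/mL

C = C₀ · e^(−k·t) = 187.0 × e^(−0.01800 × 166)
  = 187.0 × 0.05039 = 9.423 mg/L
(9.423 mg/L = 9.423 mcg/mL)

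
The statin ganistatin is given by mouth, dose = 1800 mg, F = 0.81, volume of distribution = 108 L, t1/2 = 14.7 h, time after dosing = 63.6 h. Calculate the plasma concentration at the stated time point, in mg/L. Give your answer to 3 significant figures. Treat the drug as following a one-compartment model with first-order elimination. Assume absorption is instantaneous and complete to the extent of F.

0.673 mg/L

Amount reaching circulation = F × Dose = 0.81 × 1800 = 1458 mg
C₀ = F·Dose / Vd = 1458 / 108 = 13.50 mg/L
k = ln2 / t½ = 0.693147 / 14.7 = 0.04715 h⁻¹
C = C₀ · e^(−k·t) = 13.50 × e^(−0.04715 × 63.6)
  = 13.50 × 0.04985 = 0.6730 mg/L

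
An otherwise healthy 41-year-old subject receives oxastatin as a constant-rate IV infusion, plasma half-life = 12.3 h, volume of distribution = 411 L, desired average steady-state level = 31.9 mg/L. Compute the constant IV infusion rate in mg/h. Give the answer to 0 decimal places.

k = ln2 / t½ = 0.693147 / 12.3 = 0.05635 h⁻¹
CL = k × Vd = 0.05635 × 411 = 23.16 L/h
At steady state, infusion rate R₀ = Css × CL = 31.9 × 23.16 = 738.8 mg/h

739 mg/h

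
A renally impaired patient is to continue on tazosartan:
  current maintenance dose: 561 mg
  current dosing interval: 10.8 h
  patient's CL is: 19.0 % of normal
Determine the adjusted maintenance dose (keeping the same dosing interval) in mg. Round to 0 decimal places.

107 mg

To keep the same average steady-state level, dosing rate must scale with clearance.
CL ratio = 19.0 / 100 = 0.1900
New dose (same interval) = 561 × 0.1900 = 106.6 mg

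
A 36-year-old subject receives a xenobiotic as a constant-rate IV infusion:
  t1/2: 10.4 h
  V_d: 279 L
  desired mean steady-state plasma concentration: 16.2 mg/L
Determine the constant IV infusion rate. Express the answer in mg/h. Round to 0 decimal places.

301 mg/h

k = ln2 / t½ = 0.693147 / 10.4 = 0.06665 h⁻¹
CL = k × Vd = 0.06665 × 279 = 18.60 L/h
At steady state, infusion rate R₀ = Css × CL = 16.2 × 18.60 = 301.3 mg/h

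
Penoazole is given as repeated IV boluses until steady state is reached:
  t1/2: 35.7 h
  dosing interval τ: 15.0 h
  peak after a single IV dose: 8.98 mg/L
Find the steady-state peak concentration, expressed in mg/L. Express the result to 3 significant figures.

35.5 mg/L

k = ln2 / t½ = 0.693147 / 35.7 = 0.01942 h⁻¹
e^(−kτ) = e^(−0.01942 × 15.0) = 0.7473
Accumulation ratio R = 1 / (1 − e^(−kτ)) = 1 / (1 − 0.7473) = 3.957
Steady-state peak = C₀ × R = 8.98 × 3.957 = 35.53 mg/L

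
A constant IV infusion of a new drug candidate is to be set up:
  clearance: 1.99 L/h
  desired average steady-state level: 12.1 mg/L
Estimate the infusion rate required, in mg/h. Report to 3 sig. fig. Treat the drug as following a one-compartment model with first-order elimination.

24.1 mg/h

At steady state, infusion rate R₀ = Css × CL = 12.1 × 1.990 = 24.08 mg/h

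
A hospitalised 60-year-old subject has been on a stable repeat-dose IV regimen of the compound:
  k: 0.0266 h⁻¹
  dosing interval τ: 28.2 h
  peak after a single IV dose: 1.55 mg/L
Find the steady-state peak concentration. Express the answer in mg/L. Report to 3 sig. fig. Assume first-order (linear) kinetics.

e^(−kτ) = e^(−0.02660 × 28.2) = 0.4723
Accumulation ratio R = 1 / (1 − e^(−kτ)) = 1 / (1 − 0.4723) = 1.895
Steady-state peak = C₀ × R = 1.55 × 1.895 = 2.937 mg/L

2.94 mg/L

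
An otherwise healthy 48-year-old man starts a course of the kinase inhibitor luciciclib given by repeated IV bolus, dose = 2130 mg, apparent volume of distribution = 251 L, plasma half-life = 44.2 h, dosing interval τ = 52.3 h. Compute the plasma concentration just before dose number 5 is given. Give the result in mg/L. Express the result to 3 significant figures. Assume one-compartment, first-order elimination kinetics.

C₀ per dose = Dose / Vd = 2130 / 251 = 8.486 mg/L
k = ln2 / t½ = 0.693147 / 44.2 = 0.01568 h⁻¹
Fraction remaining after one interval: r = e^(−kτ) = e^(−0.01568 × 52.3) = 0.4404
Before dose 5, 4 doses have been given (aged 1τ, 2τ, 3τ, 4τ).
C_trough = C₀ × (r + r² + … + r^4) = C₀ × r(1−r^4)/(1−r)
        = 8.486 × 0.4404 × (1 − 0.03762) / (1 − 0.4404) = 6.427 mg/L

6.43 mg/L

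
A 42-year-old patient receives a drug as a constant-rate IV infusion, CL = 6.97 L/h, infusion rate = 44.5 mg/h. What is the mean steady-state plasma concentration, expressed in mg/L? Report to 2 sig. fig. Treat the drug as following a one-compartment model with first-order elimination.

6.4 mg/L

At steady state Css = R₀ / CL = 44.5 / 6.970 = 6.385 mg/L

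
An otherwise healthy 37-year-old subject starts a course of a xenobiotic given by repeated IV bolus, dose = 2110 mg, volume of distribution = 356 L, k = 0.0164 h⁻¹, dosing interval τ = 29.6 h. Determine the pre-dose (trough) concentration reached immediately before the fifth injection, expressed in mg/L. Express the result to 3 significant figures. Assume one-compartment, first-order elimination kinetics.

C₀ per dose = Dose / Vd = 2110 / 356 = 5.927 mg/L
Fraction remaining after one interval: r = e^(−kτ) = e^(−0.01640 × 29.6) = 0.6154
Before dose 5, 4 doses have been given (aged 1τ, 2τ, 3τ, 4τ).
C_trough = C₀ × (r + r² + … + r^4) = C₀ × r(1−r^4)/(1−r)
        = 5.927 × 0.6154 × (1 − 0.1434) / (1 − 0.6154) = 8.124 mg/L

8.12 mg/L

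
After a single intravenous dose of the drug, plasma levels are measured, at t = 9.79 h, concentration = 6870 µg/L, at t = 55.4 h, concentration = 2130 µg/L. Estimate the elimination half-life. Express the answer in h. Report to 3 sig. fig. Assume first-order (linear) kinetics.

k = ln(C₁/C₂) / (t₂ − t₁) = ln(6870/2130) / (55.4 − 9.79)
  = 1.171 / 45.61 = 0.02567 h⁻¹
t½ = ln2 / k = 0.693147 / 0.02567 = 27.00 h

27.0 h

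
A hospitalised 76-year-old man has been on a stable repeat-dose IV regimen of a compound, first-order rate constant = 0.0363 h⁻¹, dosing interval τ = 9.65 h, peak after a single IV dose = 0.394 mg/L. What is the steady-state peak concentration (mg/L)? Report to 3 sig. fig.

e^(−kτ) = e^(−0.03630 × 9.65) = 0.7045
Accumulation ratio R = 1 / (1 − e^(−kτ)) = 1 / (1 − 0.7045) = 3.384
Steady-state peak = C₀ × R = 0.394 × 3.384 = 1.333 mg/L

1.33 mg/L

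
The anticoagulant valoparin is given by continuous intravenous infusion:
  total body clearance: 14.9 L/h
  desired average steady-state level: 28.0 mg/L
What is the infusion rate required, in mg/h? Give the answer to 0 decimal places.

417 mg/h

At steady state, infusion rate R₀ = Css × CL = 28.0 × 14.90 = 417.2 mg/h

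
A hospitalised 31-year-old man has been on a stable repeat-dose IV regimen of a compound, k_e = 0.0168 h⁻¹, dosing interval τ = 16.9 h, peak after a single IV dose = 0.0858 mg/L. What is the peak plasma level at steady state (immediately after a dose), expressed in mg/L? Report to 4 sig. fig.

e^(−kτ) = e^(−0.01680 × 16.9) = 0.7528
Accumulation ratio R = 1 / (1 − e^(−kτ)) = 1 / (1 − 0.7528) = 4.045
Steady-state peak = C₀ × R = 0.0858 × 4.045 = 0.3471 mg/L

0.3471 mg/L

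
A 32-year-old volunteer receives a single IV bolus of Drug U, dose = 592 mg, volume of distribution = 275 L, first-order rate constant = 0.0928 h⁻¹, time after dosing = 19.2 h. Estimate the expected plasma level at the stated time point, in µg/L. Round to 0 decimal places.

C₀ = Dose / Vd = 592.0 / 275 = 2.153 mg/L
C = C₀ · e^(−k·t) = 2.153 × e^(−0.09280 × 19.2)
  = 2.153 × 0.1683 = 0.3623 mg/L
Convert: 0.3623 mg/L × 1000 = 362.3 µg/L

362 µg/L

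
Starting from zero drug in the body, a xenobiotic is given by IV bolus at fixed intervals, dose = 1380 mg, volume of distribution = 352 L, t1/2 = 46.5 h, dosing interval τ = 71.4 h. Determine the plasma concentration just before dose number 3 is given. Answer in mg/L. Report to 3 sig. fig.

1.82 mg/L

C₀ per dose = Dose / Vd = 1380 / 352 = 3.920 mg/L
k = ln2 / t½ = 0.693147 / 46.5 = 0.01491 h⁻¹
Fraction remaining after one interval: r = e^(−kτ) = e^(−0.01491 × 71.4) = 0.3449
Before dose 3, 2 doses have been given (aged 1τ, 2τ).
C_trough = C₀ × (r + r²) = 3.920 × (0.3449 + 0.1190) = 1.818 mg/L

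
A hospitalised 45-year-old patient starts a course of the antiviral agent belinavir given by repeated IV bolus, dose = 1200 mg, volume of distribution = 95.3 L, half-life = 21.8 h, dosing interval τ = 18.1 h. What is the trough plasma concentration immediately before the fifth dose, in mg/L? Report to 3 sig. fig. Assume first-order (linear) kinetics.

C₀ per dose = Dose / Vd = 1200 / 95.3 = 12.59 mg/L
k = ln2 / t½ = 0.693147 / 21.8 = 0.03180 h⁻¹
Fraction remaining after one interval: r = e^(−kτ) = e^(−0.03180 × 18.1) = 0.5624
Before dose 5, 4 doses have been given (aged 1τ, 2τ, 3τ, 4τ).
C_trough = C₀ × (r + r² + … + r^4) = C₀ × r(1−r^4)/(1−r)
        = 12.59 × 0.5624 × (1 − 0.1000) / (1 − 0.5624) = 14.56 mg/L

14.6 mg/L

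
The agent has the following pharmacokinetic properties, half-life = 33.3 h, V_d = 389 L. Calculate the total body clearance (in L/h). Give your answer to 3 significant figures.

k = ln2 / t½ = 0.693147 / 33.3 = 0.02082 h⁻¹
CL = k × Vd = 0.02082 × 389 = 8.099 L/h

8.10 L/h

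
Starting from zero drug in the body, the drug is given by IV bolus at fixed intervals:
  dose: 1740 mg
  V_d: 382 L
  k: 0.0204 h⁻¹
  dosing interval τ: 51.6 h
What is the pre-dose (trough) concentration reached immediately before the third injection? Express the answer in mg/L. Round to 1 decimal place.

2.1 mg/L

C₀ per dose = Dose / Vd = 1740 / 382 = 4.555 mg/L
Fraction remaining after one interval: r = e^(−kτ) = e^(−0.02040 × 51.6) = 0.3490
Before dose 3, 2 doses have been given (aged 1τ, 2τ).
C_trough = C₀ × (r + r²) = 4.555 × (0.3490 + 0.1218) = 2.144 mg/L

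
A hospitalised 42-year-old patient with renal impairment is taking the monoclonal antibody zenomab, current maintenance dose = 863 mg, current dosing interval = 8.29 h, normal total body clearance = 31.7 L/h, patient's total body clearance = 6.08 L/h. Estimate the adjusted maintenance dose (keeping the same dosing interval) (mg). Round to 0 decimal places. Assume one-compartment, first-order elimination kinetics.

To keep the same average steady-state level, dosing rate must scale with clearance.
CL ratio = 6.08 / 31.7 = 0.1918
New dose (same interval) = 863 × 0.1918 = 165.5 mg

166 mg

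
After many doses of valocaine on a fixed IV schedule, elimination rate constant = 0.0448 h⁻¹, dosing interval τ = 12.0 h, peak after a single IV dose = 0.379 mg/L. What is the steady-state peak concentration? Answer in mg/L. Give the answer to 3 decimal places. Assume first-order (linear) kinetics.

0.911 mg/L

e^(−kτ) = e^(−0.04480 × 12.0) = 0.5841
Accumulation ratio R = 1 / (1 − e^(−kτ)) = 1 / (1 − 0.5841) = 2.404
Steady-state peak = C₀ × R = 0.379 × 2.404 = 0.9111 mg/L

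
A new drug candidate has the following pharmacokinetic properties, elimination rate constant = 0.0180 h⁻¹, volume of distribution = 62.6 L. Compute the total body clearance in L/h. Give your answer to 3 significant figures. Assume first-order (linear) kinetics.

CL = k × Vd = 0.0180 × 62.6 = 1.127 L/h

1.13 L/h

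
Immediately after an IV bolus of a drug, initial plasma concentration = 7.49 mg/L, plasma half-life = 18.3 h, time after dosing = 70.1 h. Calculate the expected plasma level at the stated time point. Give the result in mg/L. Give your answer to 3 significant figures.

k = ln2 / t½ = 0.693147 / 18.3 = 0.03788 h⁻¹
C = C₀ · e^(−k·t) = 7.490 × e^(−0.03788 × 70.1)
  = 7.490 × 0.07027 = 0.5263 mg/L

0.526 mg/L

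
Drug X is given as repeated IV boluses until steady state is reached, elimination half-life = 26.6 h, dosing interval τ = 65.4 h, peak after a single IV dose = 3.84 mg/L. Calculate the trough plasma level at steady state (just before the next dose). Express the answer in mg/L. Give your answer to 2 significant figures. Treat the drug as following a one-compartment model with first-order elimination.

k = ln2 / t½ = 0.693147 / 26.6 = 0.02606 h⁻¹
e^(−kτ) = e^(−0.02606 × 65.4) = 0.1819
Accumulation ratio R = 1 / (1 − e^(−kτ)) = 1 / (1 − 0.1819) = 1.222
Steady-state trough = C₀ × R × e^(−kτ) = 3.84 × 1.222 × 0.1819 = 0.8536 mg/L

0.85 mg/L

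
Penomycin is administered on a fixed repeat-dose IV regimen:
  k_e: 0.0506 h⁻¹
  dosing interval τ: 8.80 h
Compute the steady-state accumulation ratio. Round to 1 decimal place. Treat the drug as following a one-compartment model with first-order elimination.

2.8

e^(−kτ) = e^(−0.05060 × 8.80) = 0.6406
Accumulation ratio R = 1 / (1 − e^(−kτ)) = 1 / (1 − 0.6406) = 2.782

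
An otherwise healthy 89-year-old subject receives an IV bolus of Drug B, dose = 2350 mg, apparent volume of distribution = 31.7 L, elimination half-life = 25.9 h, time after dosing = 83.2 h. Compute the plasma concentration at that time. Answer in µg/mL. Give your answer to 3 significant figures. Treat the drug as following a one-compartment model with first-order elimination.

C₀ = Dose / Vd = 2350 / 31.7 = 74.13 mg/L
k = ln2 / t½ = 0.693147 / 25.9 = 0.02676 h⁻¹
C = C₀ · e^(−k·t) = 74.13 × e^(−0.02676 × 83.2)
  = 74.13 × 0.1079 = 7.999 mg/L
(7.999 mg/L = 7.999 µg/mL)

8.00 µg/mL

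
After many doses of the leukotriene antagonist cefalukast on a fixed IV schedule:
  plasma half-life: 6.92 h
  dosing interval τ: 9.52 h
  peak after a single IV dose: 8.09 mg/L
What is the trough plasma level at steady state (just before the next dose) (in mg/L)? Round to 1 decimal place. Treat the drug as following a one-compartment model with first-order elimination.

k = ln2 / t½ = 0.693147 / 6.92 = 0.1002 h⁻¹
e^(−kτ) = e^(−0.1002 × 9.52) = 0.3852
Accumulation ratio R = 1 / (1 − e^(−kτ)) = 1 / (1 − 0.3852) = 1.627
Steady-state trough = C₀ × R × e^(−kτ) = 8.09 × 1.627 × 0.3852 = 5.070 mg/L

5.1 mg/L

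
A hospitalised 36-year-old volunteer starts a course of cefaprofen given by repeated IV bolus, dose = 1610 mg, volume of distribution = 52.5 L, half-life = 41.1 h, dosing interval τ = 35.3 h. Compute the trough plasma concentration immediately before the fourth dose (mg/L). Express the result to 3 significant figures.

C₀ per dose = Dose / Vd = 1610 / 52.5 = 30.67 mg/L
k = ln2 / t½ = 0.693147 / 41.1 = 0.01686 h⁻¹
Fraction remaining after one interval: r = e^(−kτ) = e^(−0.01686 × 35.3) = 0.5515
Before dose 4, 3 doses have been given (aged 1τ, 2τ, 3τ).
C_trough = C₀ × (r + r² + … + r^3) = C₀ × r(1−r^3)/(1−r)
        = 30.67 × 0.5515 × (1 − 0.1677) / (1 − 0.5515) = 31.39 mg/L

31.4 mg/L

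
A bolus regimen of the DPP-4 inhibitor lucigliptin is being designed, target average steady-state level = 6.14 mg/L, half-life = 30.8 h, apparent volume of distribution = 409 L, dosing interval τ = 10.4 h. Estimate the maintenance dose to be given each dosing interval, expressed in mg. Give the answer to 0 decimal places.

588 mg

k = ln2 / t½ = 0.693147 / 30.8 = 0.02250 h⁻¹
CL = k × Vd = 0.02250 × 409 = 9.203 L/h
At steady state, Dose/τ = Css × CL.
Dose = Css × CL × τ = 6.14 × 9.203 × 10.4 = 587.7 mg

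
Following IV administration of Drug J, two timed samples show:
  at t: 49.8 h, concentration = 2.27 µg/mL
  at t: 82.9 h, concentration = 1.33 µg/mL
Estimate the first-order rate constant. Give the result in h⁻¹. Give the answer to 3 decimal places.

k = ln(C₁/C₂) / (t₂ − t₁) = ln(2.27/1.33) / (82.9 − 49.8)
  = 0.5346 / 33.10 = 0.01615 h⁻¹

0.016 h⁻¹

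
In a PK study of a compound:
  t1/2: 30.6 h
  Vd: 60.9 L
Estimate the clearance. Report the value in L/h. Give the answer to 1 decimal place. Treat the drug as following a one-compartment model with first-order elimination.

1.4 L/h

k = ln2 / t½ = 0.693147 / 30.6 = 0.02265 h⁻¹
CL = k × Vd = 0.02265 × 60.9 = 1.379 L/h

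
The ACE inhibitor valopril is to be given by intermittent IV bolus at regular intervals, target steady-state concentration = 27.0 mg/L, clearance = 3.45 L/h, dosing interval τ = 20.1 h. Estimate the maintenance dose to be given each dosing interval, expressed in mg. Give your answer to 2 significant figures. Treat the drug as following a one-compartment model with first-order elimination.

1900 mg

At steady state, Dose/τ = Css × CL.
Dose = Css × CL × τ = 27.0 × 3.450 × 20.1 = 1872 mg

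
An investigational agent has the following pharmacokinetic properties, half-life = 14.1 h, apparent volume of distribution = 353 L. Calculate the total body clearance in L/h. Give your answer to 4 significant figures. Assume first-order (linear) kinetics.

k = ln2 / t½ = 0.693147 / 14.1 = 0.04916 h⁻¹
CL = k × Vd = 0.04916 × 353 = 17.35 L/h

17.35 L/h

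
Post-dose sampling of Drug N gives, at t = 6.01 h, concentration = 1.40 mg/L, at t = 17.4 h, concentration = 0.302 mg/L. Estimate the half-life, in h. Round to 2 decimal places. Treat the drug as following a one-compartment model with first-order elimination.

k = ln(C₁/C₂) / (t₂ − t₁) = ln(1.40/0.302) / (17.4 − 6.01)
  = 1.534 / 11.39 = 0.1347 h⁻¹
t½ = ln2 / k = 0.693147 / 0.1347 = 5.146 h

5.15 h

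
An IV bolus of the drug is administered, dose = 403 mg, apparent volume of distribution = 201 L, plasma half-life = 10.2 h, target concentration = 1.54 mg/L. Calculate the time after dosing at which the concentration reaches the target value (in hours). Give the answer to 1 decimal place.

3.9 h

C₀ = Dose / Vd = 403.0 / 201 = 2.005 mg/L
k = ln2 / t½ = 0.693147 / 10.2 = 0.06796 h⁻¹
t = ln(C₀ / C) / k = ln(2.005 / 1.54) / 0.06796
  = ln(1.302) / 0.06796 = 0.2639 / 0.06796 = 3.883 h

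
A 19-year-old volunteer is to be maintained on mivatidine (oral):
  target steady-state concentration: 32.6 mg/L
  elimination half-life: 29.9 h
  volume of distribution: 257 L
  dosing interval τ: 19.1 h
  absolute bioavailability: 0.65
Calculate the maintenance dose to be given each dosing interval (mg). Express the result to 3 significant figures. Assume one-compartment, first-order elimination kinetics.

k = ln2 / t½ = 0.693147 / 29.9 = 0.02318 h⁻¹
CL = k × Vd = 0.02318 × 257 = 5.957 L/h
At steady state, F × (Dose/τ) = Css × CL.
Dose = Css × CL × τ / F = 32.6 × 5.957 × 19.1 / 0.65 = 5706 mg

5710 mg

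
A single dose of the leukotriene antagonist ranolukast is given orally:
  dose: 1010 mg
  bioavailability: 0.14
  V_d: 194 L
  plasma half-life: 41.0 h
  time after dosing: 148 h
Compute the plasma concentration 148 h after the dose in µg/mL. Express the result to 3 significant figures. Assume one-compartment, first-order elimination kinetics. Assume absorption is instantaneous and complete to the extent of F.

0.0597 µg/mL

Amount reaching circulation = F × Dose = 0.14 × 1010 = 141.4 mg
C₀ = F·Dose / Vd = 141.4 / 194 = 0.7289 mg/L
k = ln2 / t½ = 0.693147 / 41.0 = 0.01691 h⁻¹
C = C₀ · e^(−k·t) = 0.7289 × e^(−0.01691 × 148)
  = 0.7289 × 0.08187 = 0.05968 mg/L
(0.05968 mg/L = 0.05968 µg/mL)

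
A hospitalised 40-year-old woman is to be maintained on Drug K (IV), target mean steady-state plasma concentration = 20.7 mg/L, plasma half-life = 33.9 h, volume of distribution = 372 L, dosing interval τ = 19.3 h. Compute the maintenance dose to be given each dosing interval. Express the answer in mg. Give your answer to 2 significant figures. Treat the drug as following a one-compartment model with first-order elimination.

k = ln2 / t½ = 0.693147 / 33.9 = 0.02045 h⁻¹
CL = k × Vd = 0.02045 × 372 = 7.607 L/h
At steady state, Dose/τ = Css × CL.
Dose = Css × CL × τ = 20.7 × 7.607 × 19.3 = 3039 mg

3000 mg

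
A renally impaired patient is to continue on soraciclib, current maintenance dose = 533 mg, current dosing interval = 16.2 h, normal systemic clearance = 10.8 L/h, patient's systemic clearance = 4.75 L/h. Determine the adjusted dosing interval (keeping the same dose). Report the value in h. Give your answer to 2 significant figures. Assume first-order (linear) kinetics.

To keep the same average steady-state level, dosing rate must scale with clearance.
CL ratio = 4.75 / 10.8 = 0.4398
New interval (same dose) = 16.2 / 0.4398 = 36.83 h

37 h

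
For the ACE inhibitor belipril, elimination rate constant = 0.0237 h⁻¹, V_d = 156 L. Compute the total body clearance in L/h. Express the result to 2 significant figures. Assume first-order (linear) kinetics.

CL = k × Vd = 0.0237 × 156 = 3.697 L/h

3.7 L/h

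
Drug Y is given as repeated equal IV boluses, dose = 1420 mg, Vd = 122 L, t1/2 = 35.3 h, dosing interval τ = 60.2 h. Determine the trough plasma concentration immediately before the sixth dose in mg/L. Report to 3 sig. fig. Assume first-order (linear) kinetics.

C₀ per dose = Dose / Vd = 1420 / 122 = 11.64 mg/L
k = ln2 / t½ = 0.693147 / 35.3 = 0.01964 h⁻¹
Fraction remaining after one interval: r = e^(−kτ) = e^(−0.01964 × 60.2) = 0.3066
Before dose 6, 5 doses have been given (aged 1τ, 2τ, 3τ, 4τ, 5τ).
C_trough = C₀ × (r + r² + … + r^5) = C₀ × r(1−r^5)/(1−r)
        = 11.64 × 0.3066 × (1 − 0.002709) / (1 − 0.3066) = 5.133 mg/L

5.13 mg/L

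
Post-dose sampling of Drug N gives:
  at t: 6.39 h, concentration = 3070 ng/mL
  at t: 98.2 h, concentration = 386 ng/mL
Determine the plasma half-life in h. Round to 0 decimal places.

31 h

k = ln(C₁/C₂) / (t₂ − t₁) = ln(3070/386) / (98.2 − 6.39)
  = 2.074 / 91.81 = 0.02259 h⁻¹
t½ = ln2 / k = 0.693147 / 0.02259 = 30.68 h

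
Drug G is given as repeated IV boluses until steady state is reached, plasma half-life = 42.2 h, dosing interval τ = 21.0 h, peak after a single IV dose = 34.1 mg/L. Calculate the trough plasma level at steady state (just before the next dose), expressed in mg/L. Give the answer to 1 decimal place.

82.8 mg/L

k = ln2 / t½ = 0.693147 / 42.2 = 0.01643 h⁻¹
e^(−kτ) = e^(−0.01643 × 21.0) = 0.7082
Accumulation ratio R = 1 / (1 − e^(−kτ)) = 1 / (1 − 0.7082) = 3.427
Steady-state trough = C₀ × R × e^(−kτ) = 34.1 × 3.427 × 0.7082 = 82.76 mg/L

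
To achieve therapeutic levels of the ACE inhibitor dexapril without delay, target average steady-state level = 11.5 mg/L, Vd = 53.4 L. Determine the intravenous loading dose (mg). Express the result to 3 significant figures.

LD = Css × Vd = 11.5 × 53.4 = 614.1 mg

614 mg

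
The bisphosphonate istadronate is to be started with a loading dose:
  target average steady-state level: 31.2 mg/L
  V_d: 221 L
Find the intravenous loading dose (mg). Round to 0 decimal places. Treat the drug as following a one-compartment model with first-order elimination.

LD = Css × Vd = 31.2 × 221 = 6895 mg

6895 mg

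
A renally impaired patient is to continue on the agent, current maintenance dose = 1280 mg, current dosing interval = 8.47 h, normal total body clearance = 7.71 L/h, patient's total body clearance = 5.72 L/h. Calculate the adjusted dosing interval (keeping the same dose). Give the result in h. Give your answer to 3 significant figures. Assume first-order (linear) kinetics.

To keep the same average steady-state level, dosing rate must scale with clearance.
CL ratio = 5.72 / 7.71 = 0.7419
New interval (same dose) = 8.47 / 0.7419 = 11.42 h

11.4 h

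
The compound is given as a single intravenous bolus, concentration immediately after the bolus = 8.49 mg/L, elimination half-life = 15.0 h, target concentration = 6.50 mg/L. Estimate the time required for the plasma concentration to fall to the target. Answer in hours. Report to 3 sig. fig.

k = ln2 / t½ = 0.693147 / 15.0 = 0.04621 h⁻¹
t = ln(C₀ / C) / k = ln(8.490 / 6.50) / 0.04621
  = ln(1.306) / 0.04621 = 0.2670 / 0.04621 = 5.778 h

5.78 h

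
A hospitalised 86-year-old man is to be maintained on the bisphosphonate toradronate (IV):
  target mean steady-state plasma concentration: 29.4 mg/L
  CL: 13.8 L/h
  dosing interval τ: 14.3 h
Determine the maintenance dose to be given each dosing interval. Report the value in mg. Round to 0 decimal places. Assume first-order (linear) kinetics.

5802 mg

At steady state, Dose/τ = Css × CL.
Dose = Css × CL × τ = 29.4 × 13.80 × 14.3 = 5802 mg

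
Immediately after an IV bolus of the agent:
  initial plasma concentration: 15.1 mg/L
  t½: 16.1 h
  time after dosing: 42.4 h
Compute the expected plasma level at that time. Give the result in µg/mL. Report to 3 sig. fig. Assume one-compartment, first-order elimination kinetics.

2.43 µg/mL

k = ln2 / t½ = 0.693147 / 16.1 = 0.04305 h⁻¹
C = C₀ · e^(−k·t) = 15.10 × e^(−0.04305 × 42.4)
  = 15.10 × 0.1612 = 2.434 mg/L
(2.434 mg/L = 2.434 µg/mL)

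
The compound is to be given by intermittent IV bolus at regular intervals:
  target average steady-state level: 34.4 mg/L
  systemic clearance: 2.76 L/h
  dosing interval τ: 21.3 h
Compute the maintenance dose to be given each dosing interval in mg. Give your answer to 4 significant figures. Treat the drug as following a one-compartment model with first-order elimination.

2022 mg

At steady state, Dose/τ = Css × CL.
Dose = Css × CL × τ = 34.4 × 2.760 × 21.3 = 2022 mg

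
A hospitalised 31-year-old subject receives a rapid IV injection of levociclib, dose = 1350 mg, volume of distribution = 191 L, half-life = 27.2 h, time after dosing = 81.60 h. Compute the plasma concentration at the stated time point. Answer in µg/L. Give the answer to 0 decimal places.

884 µg/L

C₀ = Dose / Vd = 1350 / 191 = 7.068 mg/L
k = ln2 / t½ = 0.693147 / 27.2 = 0.02548 h⁻¹
t / t½ = 81.60 / 27.2 = 3 half-lives
C = C₀ × (1/2)^3 = 7.068 × 0.1250 = 0.8835 mg/L
Convert: 0.8835 mg/L × 1000 = 883.5 µg/L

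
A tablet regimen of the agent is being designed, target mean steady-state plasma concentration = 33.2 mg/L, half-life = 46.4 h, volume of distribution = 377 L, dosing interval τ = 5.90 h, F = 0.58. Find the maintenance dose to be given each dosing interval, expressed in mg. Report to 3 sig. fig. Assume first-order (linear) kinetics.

k = ln2 / t½ = 0.693147 / 46.4 = 0.01494 h⁻¹
CL = k × Vd = 0.01494 × 377 = 5.632 L/h
At steady state, F × (Dose/τ) = Css × CL.
Dose = Css × CL × τ / F = 33.2 × 5.632 × 5.90 / 0.58 = 1902 mg

1900 mg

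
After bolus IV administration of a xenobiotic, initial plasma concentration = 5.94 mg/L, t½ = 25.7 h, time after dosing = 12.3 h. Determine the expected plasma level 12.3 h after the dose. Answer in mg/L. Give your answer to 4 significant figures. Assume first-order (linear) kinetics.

4.263 mg/L

k = ln2 / t½ = 0.693147 / 25.7 = 0.02697 h⁻¹
C = C₀ · e^(−k·t) = 5.940 × e^(−0.02697 × 12.3)
  = 5.940 × 0.7177 = 4.263 mg/L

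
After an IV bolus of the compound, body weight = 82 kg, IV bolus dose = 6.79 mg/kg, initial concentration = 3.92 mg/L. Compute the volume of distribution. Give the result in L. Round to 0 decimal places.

142 L

Dose = 6.79 × 82 = 556.8 mg
Vd = Dose / C₀ = 556.8 / 3.92 = 142.0 L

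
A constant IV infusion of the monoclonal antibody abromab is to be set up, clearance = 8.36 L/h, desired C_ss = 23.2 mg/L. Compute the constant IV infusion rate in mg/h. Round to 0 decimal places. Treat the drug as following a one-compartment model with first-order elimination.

At steady state, infusion rate R₀ = Css × CL = 23.2 × 8.360 = 194.0 mg/h

194 mg/h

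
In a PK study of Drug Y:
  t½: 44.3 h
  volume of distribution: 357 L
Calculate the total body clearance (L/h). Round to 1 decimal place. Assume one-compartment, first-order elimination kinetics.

k = ln2 / t½ = 0.693147 / 44.3 = 0.01565 h⁻¹
CL = k × Vd = 0.01565 × 357 = 5.587 L/h

5.6 L/h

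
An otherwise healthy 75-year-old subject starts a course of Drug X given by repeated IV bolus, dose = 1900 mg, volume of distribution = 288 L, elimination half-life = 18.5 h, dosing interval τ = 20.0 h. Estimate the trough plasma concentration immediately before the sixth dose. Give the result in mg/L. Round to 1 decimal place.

C₀ per dose = Dose / Vd = 1900 / 288 = 6.597 mg/L
k = ln2 / t½ = 0.693147 / 18.5 = 0.03747 h⁻¹
Fraction remaining after one interval: r = e^(−kτ) = e^(−0.03747 × 20.0) = 0.4727
Before dose 6, 5 doses have been given (aged 1τ, 2τ, 3τ, 4τ, 5τ).
C_trough = C₀ × (r + r² + … + r^5) = C₀ × r(1−r^5)/(1−r)
        = 6.597 × 0.4727 × (1 − 0.02360) / (1 − 0.4727) = 5.774 mg/L

5.8 mg/L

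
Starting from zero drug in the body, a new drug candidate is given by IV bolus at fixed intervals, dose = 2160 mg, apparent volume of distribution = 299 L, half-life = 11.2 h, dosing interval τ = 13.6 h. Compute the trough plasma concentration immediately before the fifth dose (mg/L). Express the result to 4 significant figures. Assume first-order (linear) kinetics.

C₀ per dose = Dose / Vd = 2160 / 299 = 7.224 mg/L
k = ln2 / t½ = 0.693147 / 11.2 = 0.06189 h⁻¹
Fraction remaining after one interval: r = e^(−kτ) = e^(−0.06189 × 13.6) = 0.4310
Before dose 5, 4 doses have been given (aged 1τ, 2τ, 3τ, 4τ).
C_trough = C₀ × (r + r² + … + r^4) = C₀ × r(1−r^4)/(1−r)
        = 7.224 × 0.4310 × (1 − 0.03451) / (1 − 0.4310) = 5.283 mg/L

5.283 mg/L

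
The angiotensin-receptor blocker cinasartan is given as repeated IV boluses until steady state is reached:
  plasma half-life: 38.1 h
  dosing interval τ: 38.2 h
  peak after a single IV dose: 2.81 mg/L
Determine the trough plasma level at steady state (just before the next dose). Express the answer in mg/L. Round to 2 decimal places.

k = ln2 / t½ = 0.693147 / 38.1 = 0.01819 h⁻¹
e^(−kτ) = e^(−0.01819 × 38.2) = 0.4991
Accumulation ratio R = 1 / (1 − e^(−kτ)) = 1 / (1 − 0.4991) = 1.996
Steady-state trough = C₀ × R × e^(−kτ) = 2.81 × 1.996 × 0.4991 = 2.799 mg/L

2.80 mg/L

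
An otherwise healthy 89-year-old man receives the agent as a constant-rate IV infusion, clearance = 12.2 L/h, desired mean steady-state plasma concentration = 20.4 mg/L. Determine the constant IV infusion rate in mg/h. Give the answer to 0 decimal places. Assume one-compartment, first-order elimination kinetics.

249 mg/h

At steady state, infusion rate R₀ = Css × CL = 20.4 × 12.20 = 248.9 mg/h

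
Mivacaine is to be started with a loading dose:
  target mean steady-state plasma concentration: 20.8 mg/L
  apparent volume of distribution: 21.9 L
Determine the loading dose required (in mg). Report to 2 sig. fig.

LD = Css × Vd = 20.8 × 21.9 = 455.5 mg

460 mg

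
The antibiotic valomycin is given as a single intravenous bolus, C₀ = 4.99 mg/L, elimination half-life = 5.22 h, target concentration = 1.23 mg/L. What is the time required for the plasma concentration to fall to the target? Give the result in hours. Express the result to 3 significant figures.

k = ln2 / t½ = 0.693147 / 5.22 = 0.1328 h⁻¹
t = ln(C₀ / C) / k = ln(4.990 / 1.23) / 0.1328
  = ln(4.057) / 0.1328 = 1.400 / 0.1328 = 10.54 h

10.5 h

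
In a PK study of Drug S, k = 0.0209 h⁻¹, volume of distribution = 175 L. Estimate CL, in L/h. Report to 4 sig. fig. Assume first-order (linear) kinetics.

CL = k × Vd = 0.0209 × 175 = 3.658 L/h

3.658 L/h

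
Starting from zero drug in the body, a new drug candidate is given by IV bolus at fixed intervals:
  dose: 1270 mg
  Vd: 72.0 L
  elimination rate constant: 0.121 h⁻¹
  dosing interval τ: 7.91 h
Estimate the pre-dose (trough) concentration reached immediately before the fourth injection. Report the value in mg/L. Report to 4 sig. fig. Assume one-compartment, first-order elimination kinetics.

C₀ per dose = Dose / Vd = 1270 / 72.0 = 17.64 mg/L
Fraction remaining after one interval: r = e^(−kτ) = e^(−0.1210 × 7.91) = 0.3840
Before dose 4, 3 doses have been given (aged 1τ, 2τ, 3τ).
C_trough = C₀ × (r + r² + … + r^3) = C₀ × r(1−r^3)/(1−r)
        = 17.64 × 0.3840 × (1 − 0.05662) / (1 − 0.3840) = 10.37 mg/L

10.37 mg/L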